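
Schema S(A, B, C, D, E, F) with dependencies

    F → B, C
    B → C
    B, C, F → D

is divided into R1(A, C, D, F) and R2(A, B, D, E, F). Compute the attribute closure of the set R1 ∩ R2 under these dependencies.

A, B, C, D, F

R1 ∩ R2 = {A, D, F}.
F → B, C applies, adding B, C
Closure: {A, B, C, D, F}.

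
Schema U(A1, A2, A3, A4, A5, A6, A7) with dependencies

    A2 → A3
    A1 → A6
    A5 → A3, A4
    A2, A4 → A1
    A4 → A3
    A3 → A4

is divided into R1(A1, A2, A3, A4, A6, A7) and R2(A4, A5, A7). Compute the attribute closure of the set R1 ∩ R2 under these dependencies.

R1 ∩ R2 = {A4, A7}.
A4 → A3 applies, adding A3
Closure: {A3, A4, A7}.

A3, A4, A7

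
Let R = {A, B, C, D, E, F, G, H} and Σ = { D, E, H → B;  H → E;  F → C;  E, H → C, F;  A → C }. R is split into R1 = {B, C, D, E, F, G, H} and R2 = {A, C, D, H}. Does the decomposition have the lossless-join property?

Common attributes: R1 ∩ R2 = {C, D, H}.
Closure of {C, D, H}: H → E applies, adding E; E, H → C, F applies, adding F; D, E, H → B applies, adding B. So (C, D, H)⁺ = {B, C, D, E, F, H}.
The closure contains neither all of R1 = {B, C, D, E, F, G, H} nor all of R2 = {A, C, D, H}, so the common attributes are not a superkey of either fragment. The join is lossy.

No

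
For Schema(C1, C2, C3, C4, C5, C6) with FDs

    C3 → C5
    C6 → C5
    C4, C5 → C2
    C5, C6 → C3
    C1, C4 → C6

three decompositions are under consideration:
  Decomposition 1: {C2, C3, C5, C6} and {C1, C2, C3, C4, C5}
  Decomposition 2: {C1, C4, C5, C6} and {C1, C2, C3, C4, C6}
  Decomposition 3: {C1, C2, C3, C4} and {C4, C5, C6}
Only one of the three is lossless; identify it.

Decomposition 2

Decomposition 1: common = {C2, C3, C5}, closure = {C2, C3, C5} → lossy.
Decomposition 2: common = {C1, C4, C6}, closure = {C1, C2, C3, C4, C5, C6} → lossless.
Decomposition 3: common = {C4}, closure = {C4} → lossy.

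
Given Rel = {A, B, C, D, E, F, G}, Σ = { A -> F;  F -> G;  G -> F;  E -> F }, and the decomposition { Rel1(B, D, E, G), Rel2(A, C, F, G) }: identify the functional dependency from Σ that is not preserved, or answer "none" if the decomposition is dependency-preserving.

none

A → F lies within Rel2.
F → G lies within Rel2.
G → F lies within Rel2.
E → F: restricted closure across fragments reaches F.
Every dependency is enforceable on the fragments, so the decomposition is dependency-preserving.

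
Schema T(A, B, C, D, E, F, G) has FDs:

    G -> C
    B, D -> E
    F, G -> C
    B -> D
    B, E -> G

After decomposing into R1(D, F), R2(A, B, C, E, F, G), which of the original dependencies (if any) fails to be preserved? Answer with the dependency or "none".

B -> D

Check B → D: no single fragment contains all of {B, D}, and the restricted closure of {B} across the fragments never reaches {D}.
G → C is preserved.
B, D → E is preserved.
F, G → C is preserved.
B, E → G is preserved.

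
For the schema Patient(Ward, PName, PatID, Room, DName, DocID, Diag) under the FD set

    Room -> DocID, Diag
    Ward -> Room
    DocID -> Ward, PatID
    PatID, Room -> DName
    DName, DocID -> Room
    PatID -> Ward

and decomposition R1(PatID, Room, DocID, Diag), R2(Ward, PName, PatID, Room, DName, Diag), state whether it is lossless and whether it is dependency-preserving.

lossless and dependency-preserving

Lossless test: (PatID, Room, Diag)⁺ = {Ward, PatID, Room, DName, DocID, Diag}, which contains all of one fragment — lossless.
Dependency preservation: DocID → Ward, PatID; DName, DocID → Room are not contained in any single fragment, but the restricted closure of each left-hand side across the fragments still reaches the right-hand side; the remaining FDs each lie inside some fragment. All dependencies are preserved.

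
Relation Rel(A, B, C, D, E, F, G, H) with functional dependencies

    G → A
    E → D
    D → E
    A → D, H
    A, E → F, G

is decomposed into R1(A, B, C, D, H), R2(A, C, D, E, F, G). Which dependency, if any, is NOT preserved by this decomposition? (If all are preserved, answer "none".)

G → A lies within R2.
E → D lies within R2.
D → E lies within R2.
A → D, H lies within R1.
A, E → F, G lies within R2.
Every dependency is enforceable on the fragments, so the decomposition is dependency-preserving.

none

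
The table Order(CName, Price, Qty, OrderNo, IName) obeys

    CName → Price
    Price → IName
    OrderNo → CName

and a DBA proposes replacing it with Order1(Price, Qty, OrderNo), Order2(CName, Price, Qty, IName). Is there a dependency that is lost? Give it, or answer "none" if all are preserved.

Check OrderNo → CName: no single fragment contains all of {CName, OrderNo}, and the restricted closure of {OrderNo} across the fragments never reaches {CName}.
CName → Price is preserved.
Price → IName is preserved.

OrderNo → CName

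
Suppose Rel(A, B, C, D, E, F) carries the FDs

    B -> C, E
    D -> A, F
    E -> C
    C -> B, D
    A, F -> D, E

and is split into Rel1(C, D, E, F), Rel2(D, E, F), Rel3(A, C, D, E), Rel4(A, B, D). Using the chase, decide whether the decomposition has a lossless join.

Chase test. Columns are A, B, C, D, E, F; row i has aⱼ where attribute j ∈ Reli, else bᵢⱼ.
Initial tableau (one row per fragment):
  row 1: b11 b12 a3 a4 a5 a6
  row 2: b21 b22 b23 a4 a5 a6
  row 3: a1 b32 a3 a4 a5 b36
  row 4: a1 a2 b43 a4 b45 b46
Rows 1 and 2 agree on D; apply D→A, F and equate their A, F entries.
Rows 1 and 3 agree on D; apply D→A, F and equate their A, F entries.
Rows 1 and 4 agree on D; apply D→A, F and equate their A, F entries.
Rows 1 and 2 agree on E; apply E→C and equate their C entries.
Rows 1 and 2 agree on C; apply C→B, D and equate their B, D entries.
Rows 1 and 3 agree on C; apply C→B, D and equate their B, D entries.
Rows 1 and 4 agree on A, F; apply A, F→D, E and equate their D, E entries.
Rows 1 and 4 agree on E; apply E→C and equate their C entries.
Rows 1 and 4 agree on C; apply C→B, D and equate their B, D entries.
Row 1 is now all distinguished symbols — the join is lossless.

Yes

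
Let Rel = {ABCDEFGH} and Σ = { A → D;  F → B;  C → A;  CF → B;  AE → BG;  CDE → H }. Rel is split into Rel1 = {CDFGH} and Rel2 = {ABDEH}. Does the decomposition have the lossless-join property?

No

Common attributes: Rel1 ∩ Rel2 = {DH}.
No dependency enlarges {DH}, so (DH)⁺ = {DH}.
The closure contains neither all of Rel1 = {CDFGH} nor all of Rel2 = {ABDEH}, so the common attributes are not a superkey of either fragment. The join is lossy.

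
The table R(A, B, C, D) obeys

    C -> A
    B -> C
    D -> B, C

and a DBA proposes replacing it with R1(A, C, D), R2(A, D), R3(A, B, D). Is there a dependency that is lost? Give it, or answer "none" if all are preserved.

Check B → C: no single fragment contains all of {B, C}, and the restricted closure of {B} across the fragments never reaches {C}.
C → A is preserved.
D → B, C is preserved.

B -> C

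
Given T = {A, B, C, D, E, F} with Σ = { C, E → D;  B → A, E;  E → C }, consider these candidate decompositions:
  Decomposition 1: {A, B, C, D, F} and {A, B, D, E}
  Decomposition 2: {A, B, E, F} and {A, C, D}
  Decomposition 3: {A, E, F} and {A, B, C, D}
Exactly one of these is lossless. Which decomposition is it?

Decomposition 1

Decomposition 1: common = {A, B, D}, closure = {A, B, C, D, E} → lossless.
Decomposition 2: common = {A}, closure = {A} → lossy.
Decomposition 3: common = {A}, closure = {A} → lossy.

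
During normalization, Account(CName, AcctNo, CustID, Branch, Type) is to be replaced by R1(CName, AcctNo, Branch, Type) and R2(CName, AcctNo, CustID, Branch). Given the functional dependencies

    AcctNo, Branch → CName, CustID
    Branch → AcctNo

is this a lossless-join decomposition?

Common attributes: R1 ∩ R2 = {CName, AcctNo, Branch}.
Closure of {CName, AcctNo, Branch}: AcctNo, Branch → CName, CustID applies, adding CustID. So (CName, AcctNo, Branch)⁺ = {CName, AcctNo, CustID, Branch}.
This closure contains every attribute of R2, so R1 ∩ R2 → R2. The join is lossless.

Yes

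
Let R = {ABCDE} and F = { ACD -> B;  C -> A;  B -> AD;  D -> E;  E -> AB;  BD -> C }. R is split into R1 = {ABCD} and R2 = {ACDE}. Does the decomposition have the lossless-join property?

Common attributes: R1 ∩ R2 = {ACD}.
Closure of {ACD}: ACD → B applies, adding B; D → E applies, adding E. So (ACD)⁺ = {ABCDE}.
This closure contains every attribute of R1, so R1 ∩ R2 → R1. The join is lossless.

Yes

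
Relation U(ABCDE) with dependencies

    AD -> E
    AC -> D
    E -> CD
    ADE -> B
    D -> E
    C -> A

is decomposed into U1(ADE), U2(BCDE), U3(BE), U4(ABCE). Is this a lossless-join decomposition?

Yes

Chase test. Columns are ABCDE; row i has aⱼ where attribute j ∈ Ui, else bᵢⱼ.
Initial tableau (one row per fragment):
  row 1: a1 b12 b13 a4 a5
  row 2: b21 a2 a3 a4 a5
  row 3: b31 a2 b33 b34 a5
  row 4: a1 a2 a3 b44 a5
Rows 1 and 2 agree on E; apply E→CD and equate their CD entries.
Rows 1 and 3 agree on E; apply E→CD and equate their CD entries.
Rows 1 and 4 agree on E; apply E→CD and equate their CD entries.
Rows 1 and 4 agree on ADE; apply ADE→B and equate their B entries.
Rows 1 and 2 agree on C; apply C→A and equate their A entries.
Rows 1 and 3 agree on C; apply C→A and equate their A entries.
Row 1 is now all distinguished symbols — the join is lossless.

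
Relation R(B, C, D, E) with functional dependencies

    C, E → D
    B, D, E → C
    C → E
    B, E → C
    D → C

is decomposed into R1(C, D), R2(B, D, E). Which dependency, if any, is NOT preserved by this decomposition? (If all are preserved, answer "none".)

none

C, E → D: restricted closure across fragments reaches D.
B, D, E → C: restricted closure across fragments reaches C.
C → E: restricted closure across fragments reaches E.
B, E → C: restricted closure across fragments reaches C.
D → C lies within R1.
Every dependency is enforceable on the fragments, so the decomposition is dependency-preserving.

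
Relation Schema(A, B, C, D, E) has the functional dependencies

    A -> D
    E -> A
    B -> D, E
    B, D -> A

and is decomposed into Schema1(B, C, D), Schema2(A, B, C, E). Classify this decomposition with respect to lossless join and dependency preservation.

Lossless test: (B, C)⁺ = {A, B, C, D, E}, which contains all of one fragment — lossless.
Dependency preservation: the restricted closure of {A} across the fragments never reaches {D}, so A → D cannot be enforced without a join — not preserved.

lossless but not dependency-preserving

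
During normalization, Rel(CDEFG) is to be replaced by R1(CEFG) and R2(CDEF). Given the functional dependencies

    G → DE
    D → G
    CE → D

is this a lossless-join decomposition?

Common attributes: R1 ∩ R2 = {CEF}.
Closure of {CEF}: CE → D applies, adding D; D → G applies, adding G. So (CEF)⁺ = {CDEFG}.
This closure contains every attribute of R1, so R1 ∩ R2 → R1. The join is lossless.

Yes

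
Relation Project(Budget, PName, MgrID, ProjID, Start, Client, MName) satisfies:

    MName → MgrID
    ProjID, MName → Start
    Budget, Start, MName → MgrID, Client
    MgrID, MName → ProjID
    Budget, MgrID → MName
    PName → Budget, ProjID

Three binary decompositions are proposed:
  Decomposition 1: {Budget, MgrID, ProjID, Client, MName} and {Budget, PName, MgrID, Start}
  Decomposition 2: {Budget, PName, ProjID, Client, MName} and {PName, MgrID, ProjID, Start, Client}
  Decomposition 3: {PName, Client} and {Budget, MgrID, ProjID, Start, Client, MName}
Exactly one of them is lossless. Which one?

Decomposition 1

Decomposition 1: common = {Budget, MgrID}, closure = {Budget, MgrID, ProjID, Start, Client, MName} → lossless.
Decomposition 2: common = {PName, ProjID, Client}, closure = {Budget, PName, ProjID, Client} → lossy.
Decomposition 3: common = {Client}, closure = {Client} → lossy.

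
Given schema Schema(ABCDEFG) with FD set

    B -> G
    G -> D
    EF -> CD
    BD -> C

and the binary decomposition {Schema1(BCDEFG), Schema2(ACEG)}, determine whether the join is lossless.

No

Common attributes: Schema1 ∩ Schema2 = {CEG}.
Closure of {CEG}: G → D applies, adding D. So (CEG)⁺ = {CDEG}.
The closure contains neither all of Schema1 = {BCDEFG} nor all of Schema2 = {ACEG}, so the common attributes are not a superkey of either fragment. The join is lossy.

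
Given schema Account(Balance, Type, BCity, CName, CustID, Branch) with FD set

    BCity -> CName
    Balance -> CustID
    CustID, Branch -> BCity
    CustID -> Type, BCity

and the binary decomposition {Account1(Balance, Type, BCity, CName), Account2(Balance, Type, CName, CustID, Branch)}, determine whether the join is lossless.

Common attributes: Account1 ∩ Account2 = {Balance, Type, CName}.
Closure of {Balance, Type, CName}: Balance → CustID applies, adding CustID; CustID → Type, BCity applies, adding BCity. So (Balance, Type, CName)⁺ = {Balance, Type, BCity, CName, CustID}.
This closure contains every attribute of Account1, so Account1 ∩ Account2 → Account1. The join is lossless.

Yes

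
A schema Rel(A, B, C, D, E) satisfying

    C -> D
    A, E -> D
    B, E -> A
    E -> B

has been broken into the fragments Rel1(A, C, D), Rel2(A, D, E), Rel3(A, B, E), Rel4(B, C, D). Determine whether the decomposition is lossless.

No

Chase test. Columns are A, B, C, D, E; row i has aⱼ where attribute j ∈ Reli, else bᵢⱼ.
Initial tableau (one row per fragment):
  row 1: a1 b12 a3 a4 b15
  row 2: a1 b22 b23 a4 a5
  row 3: a1 a2 b33 b34 a5
  row 4: b41 a2 a3 a4 b45
Rows 2 and 3 agree on A, E; apply A, E→D and equate their D entries.
Rows 2 and 3 agree on E; apply E→B and equate their B entries.
No row becomes fully distinguished — the join is lossy.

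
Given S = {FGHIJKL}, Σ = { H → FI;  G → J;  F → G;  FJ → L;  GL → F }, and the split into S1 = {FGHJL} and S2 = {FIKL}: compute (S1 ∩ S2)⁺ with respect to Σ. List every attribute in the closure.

FGJL

S1 ∩ S2 = {FL}.
F → G applies, adding G
G → J applies, adding J
Closure: {FGJL}.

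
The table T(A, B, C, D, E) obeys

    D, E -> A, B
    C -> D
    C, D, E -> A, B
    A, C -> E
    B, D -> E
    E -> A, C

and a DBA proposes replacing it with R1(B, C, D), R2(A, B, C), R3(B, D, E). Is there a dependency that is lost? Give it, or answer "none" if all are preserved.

D, E → A, B: restricted closure across fragments reaches A, B.
C → D lies within R1.
C, D, E → A, B: restricted closure across fragments reaches A, B.
A, C → E: restricted closure across fragments reaches E.
B, D → E lies within R3.
E → A, C: restricted closure across fragments reaches A, C.
Every dependency is enforceable on the fragments, so the decomposition is dependency-preserving.

none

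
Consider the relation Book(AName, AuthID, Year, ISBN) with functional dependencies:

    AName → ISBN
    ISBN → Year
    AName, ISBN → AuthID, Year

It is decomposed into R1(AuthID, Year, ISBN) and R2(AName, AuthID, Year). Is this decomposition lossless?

Common attributes: R1 ∩ R2 = {AuthID, Year}.
No dependency enlarges {AuthID, Year}, so (AuthID, Year)⁺ = {AuthID, Year}.
The closure contains neither all of R1 = {AuthID, Year, ISBN} nor all of R2 = {AName, AuthID, Year}, so the common attributes are not a superkey of either fragment. The join is lossy.

No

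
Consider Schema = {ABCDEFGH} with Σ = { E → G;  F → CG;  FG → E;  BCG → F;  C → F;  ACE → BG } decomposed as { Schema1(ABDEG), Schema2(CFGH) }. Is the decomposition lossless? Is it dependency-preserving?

Lossless test: (G)⁺ = {G}, which is a superkey of neither fragment — lossy.
Dependency preservation: the restricted closure of {FG} across the fragments never reaches {E}, so FG → E cannot be enforced without a join — not preserved.

lossy and not dependency-preserving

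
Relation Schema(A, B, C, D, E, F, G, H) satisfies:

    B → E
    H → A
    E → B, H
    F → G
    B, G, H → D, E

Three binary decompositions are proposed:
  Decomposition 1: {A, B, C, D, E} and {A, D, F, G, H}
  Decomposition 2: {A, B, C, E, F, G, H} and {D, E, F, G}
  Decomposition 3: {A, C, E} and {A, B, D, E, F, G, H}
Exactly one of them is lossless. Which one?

Decomposition 2

Decomposition 1: common = {A, D}, closure = {A, D} → lossy.
Decomposition 2: common = {E, F, G}, closure = {A, B, D, E, F, G, H} → lossless.
Decomposition 3: common = {A, E}, closure = {A, B, E, H} → lossy.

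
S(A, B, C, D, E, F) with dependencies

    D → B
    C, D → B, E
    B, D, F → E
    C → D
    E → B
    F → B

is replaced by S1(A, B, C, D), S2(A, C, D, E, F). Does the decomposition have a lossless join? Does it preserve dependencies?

lossless but not dependency-preserving

Lossless test: (A, C, D)⁺ = {A, B, C, D, E}, which contains all of one fragment — lossless.
Dependency preservation: the restricted closure of {E} across the fragments never reaches {B}, so E → B cannot be enforced without a join — not preserved.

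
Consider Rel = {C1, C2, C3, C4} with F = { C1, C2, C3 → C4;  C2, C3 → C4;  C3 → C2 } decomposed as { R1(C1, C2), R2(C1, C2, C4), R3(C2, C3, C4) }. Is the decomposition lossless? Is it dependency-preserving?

Lossless test (chase): applying each FD to every pair of rows produces no changes in the tableau, so no row becomes fully distinguished — the join is lossy.
Dependency preservation: C1, C2, C3 → C4 is not contained in any single fragment, but the restricted closure of its left-hand side across the fragments still reaches the right-hand side; the remaining FDs each lie inside some fragment. All dependencies are preserved.

lossy but dependency-preserving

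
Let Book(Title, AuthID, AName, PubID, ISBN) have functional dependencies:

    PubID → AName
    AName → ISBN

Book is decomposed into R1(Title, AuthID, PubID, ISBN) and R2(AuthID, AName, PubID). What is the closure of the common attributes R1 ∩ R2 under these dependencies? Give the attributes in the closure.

R1 ∩ R2 = {AuthID, PubID}.
PubID → AName applies, adding AName
AName → ISBN applies, adding ISBN
Closure: {AuthID, AName, PubID, ISBN}.

AuthID, AName, PubID, ISBN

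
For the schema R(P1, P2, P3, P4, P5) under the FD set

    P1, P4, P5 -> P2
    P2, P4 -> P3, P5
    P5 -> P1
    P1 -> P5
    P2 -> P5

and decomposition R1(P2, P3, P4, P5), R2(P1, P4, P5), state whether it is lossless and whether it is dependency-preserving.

lossless and dependency-preserving

Lossless test: (P4, P5)⁺ = {P1, P2, P3, P4, P5}, which contains all of one fragment — lossless.
Dependency preservation: P1, P4, P5 → P2 is not contained in any single fragment, but the restricted closure of its left-hand side across the fragments still reaches the right-hand side; the remaining FDs each lie inside some fragment. All dependencies are preserved.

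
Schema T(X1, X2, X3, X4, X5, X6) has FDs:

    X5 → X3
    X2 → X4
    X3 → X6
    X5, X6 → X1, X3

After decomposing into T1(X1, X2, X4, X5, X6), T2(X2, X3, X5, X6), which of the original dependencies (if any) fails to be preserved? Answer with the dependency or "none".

X5 → X3 lies within T2.
X2 → X4 lies within T1.
X3 → X6 lies within T2.
X5, X6 → X1, X3: restricted closure across fragments reaches X1, X3.
Every dependency is enforceable on the fragments, so the decomposition is dependency-preserving.

none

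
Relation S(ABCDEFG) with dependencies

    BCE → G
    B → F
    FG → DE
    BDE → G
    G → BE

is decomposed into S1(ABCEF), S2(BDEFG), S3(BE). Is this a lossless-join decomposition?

No

Chase test. Columns are ABCDEFG; row i has aⱼ where attribute j ∈ Si, else bᵢⱼ.
Initial tableau (one row per fragment):
  row 1: a1 a2 a3 b14 a5 a6 b17
  row 2: b21 a2 b23 a4 a5 a6 a7
  row 3: b31 a2 b33 b34 a5 b36 b37
Rows 1 and 3 agree on B; apply B→F and equate their F entries.
No row becomes fully distinguished — the join is lossy.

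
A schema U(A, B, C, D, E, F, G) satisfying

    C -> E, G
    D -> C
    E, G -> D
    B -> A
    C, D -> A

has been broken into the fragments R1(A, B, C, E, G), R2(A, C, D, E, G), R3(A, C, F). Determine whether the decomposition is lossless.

No

Chase test. Columns are A, B, C, D, E, F, G; row i has aⱼ where attribute j ∈ Ri, else bᵢⱼ.
Initial tableau (one row per fragment):
  row 1: a1 a2 a3 b14 a5 b16 a7
  row 2: a1 b22 a3 a4 a5 b26 a7
  row 3: a1 b32 a3 b34 b35 a6 b37
Rows 1 and 3 agree on C; apply C→E, G and equate their E, G entries.
Rows 1 and 2 agree on E, G; apply E, G→D and equate their D entries.
Rows 1 and 3 agree on E, G; apply E, G→D and equate their D entries.
No row becomes fully distinguished — the join is lossy.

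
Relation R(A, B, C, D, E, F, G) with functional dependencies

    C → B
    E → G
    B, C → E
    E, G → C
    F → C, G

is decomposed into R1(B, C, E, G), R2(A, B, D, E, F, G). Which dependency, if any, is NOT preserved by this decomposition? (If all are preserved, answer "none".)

C → B lies within R1.
E → G lies within R1.
B, C → E lies within R1.
E, G → C lies within R1.
F → C, G: restricted closure across fragments reaches C, G.
Every dependency is enforceable on the fragments, so the decomposition is dependency-preserving.

none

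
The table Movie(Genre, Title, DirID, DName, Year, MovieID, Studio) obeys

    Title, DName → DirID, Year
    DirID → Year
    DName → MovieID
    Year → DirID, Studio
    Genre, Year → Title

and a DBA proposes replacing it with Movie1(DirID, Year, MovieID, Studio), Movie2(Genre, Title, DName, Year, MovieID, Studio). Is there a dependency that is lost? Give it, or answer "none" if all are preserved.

Title, DName → DirID, Year: restricted closure across fragments reaches DirID, Year.
DirID → Year lies within Movie1.
DName → MovieID lies within Movie2.
Year → DirID, Studio lies within Movie1.
Genre, Year → Title lies within Movie2.
Every dependency is enforceable on the fragments, so the decomposition is dependency-preserving.

none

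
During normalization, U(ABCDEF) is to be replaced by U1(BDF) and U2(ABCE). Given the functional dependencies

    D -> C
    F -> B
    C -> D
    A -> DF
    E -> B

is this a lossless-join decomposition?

Common attributes: U1 ∩ U2 = {B}.
No dependency enlarges {B}, so (B)⁺ = {B}.
The closure contains neither all of U1 = {BDF} nor all of U2 = {ABCE}, so the common attributes are not a superkey of either fragment. The join is lossy.

No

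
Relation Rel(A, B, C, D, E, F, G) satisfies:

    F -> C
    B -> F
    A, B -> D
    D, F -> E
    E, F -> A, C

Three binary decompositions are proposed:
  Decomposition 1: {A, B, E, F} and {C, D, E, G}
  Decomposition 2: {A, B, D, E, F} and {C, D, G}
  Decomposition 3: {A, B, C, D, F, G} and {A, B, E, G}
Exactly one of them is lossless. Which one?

Decomposition 3

Decomposition 1: common = {E}, closure = {E} → lossy.
Decomposition 2: common = {D}, closure = {D} → lossy.
Decomposition 3: common = {A, B, G}, closure = {A, B, C, D, E, F, G} → lossless.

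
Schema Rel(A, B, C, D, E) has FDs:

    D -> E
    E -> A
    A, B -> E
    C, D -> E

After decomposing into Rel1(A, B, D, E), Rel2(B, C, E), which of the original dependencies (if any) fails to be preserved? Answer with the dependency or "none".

none

D → E lies within Rel1.
E → A lies within Rel1.
A, B → E lies within Rel1.
C, D → E: restricted closure across fragments reaches E.
Every dependency is enforceable on the fragments, so the decomposition is dependency-preserving.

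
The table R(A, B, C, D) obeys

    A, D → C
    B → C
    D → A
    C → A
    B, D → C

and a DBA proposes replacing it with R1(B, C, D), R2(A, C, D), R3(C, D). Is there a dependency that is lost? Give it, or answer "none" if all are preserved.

none

A, D → C lies within R2.
B → C lies within R1.
D → A lies within R2.
C → A lies within R2.
B, D → C lies within R1.
Every dependency is enforceable on the fragments, so the decomposition is dependency-preserving.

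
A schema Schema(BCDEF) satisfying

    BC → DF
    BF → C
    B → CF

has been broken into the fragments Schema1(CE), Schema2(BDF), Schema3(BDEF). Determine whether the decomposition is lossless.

Chase test. Columns are BCDEF; row i has aⱼ where attribute j ∈ Schemai, else bᵢⱼ.
Initial tableau (one row per fragment):
  row 1: b11 a2 b13 a4 b15
  row 2: a1 b22 a3 b24 a5
  row 3: a1 b32 a3 a4 a5
Rows 2 and 3 agree on BF; apply BF→C and equate their C entries.
No row becomes fully distinguished — the join is lossy.

No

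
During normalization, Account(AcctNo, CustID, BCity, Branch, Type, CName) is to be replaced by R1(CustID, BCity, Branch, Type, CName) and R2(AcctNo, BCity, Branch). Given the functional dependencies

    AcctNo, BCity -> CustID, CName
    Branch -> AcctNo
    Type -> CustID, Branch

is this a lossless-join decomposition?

Yes

Common attributes: R1 ∩ R2 = {BCity, Branch}.
Closure of {BCity, Branch}: Branch → AcctNo applies, adding AcctNo; AcctNo, BCity → CustID, CName applies, adding CustID, CName. So (BCity, Branch)⁺ = {AcctNo, CustID, BCity, Branch, CName}.
This closure contains every attribute of R2, so R1 ∩ R2 → R2. The join is lossless.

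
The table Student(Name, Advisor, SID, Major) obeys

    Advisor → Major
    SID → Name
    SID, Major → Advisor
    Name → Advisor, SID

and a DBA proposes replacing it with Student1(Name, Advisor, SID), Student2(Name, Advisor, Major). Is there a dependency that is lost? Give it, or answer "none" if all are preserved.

none

Advisor → Major lies within Student2.
SID → Name lies within Student1.
SID, Major → Advisor: restricted closure across fragments reaches Advisor.
Name → Advisor, SID lies within Student1.
Every dependency is enforceable on the fragments, so the decomposition is dependency-preserving.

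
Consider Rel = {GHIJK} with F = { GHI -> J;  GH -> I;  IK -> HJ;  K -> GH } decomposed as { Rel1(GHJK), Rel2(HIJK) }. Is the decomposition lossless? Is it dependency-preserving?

Lossless test: (HJK)⁺ = {GHIJK}, which contains all of one fragment — lossless.
Dependency preservation: the restricted closure of {GH} across the fragments never reaches {I}, so GH → I cannot be enforced without a join — not preserved.

lossless but not dependency-preserving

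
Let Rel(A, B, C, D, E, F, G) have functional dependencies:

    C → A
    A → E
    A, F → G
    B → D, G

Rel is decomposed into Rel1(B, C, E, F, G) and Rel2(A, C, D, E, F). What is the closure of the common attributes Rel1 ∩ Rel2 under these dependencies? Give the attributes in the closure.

A, C, E, F, G

Rel1 ∩ Rel2 = {C, E, F}.
C → A applies, adding A
A, F → G applies, adding G
Closure: {A, C, E, F, G}.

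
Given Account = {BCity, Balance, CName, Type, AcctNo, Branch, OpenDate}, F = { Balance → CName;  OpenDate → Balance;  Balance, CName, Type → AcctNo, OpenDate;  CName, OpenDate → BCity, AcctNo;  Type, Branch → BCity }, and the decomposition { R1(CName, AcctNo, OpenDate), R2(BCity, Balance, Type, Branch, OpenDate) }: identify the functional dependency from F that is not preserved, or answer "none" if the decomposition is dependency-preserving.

Balance → CName

Check Balance → CName: no single fragment contains all of {Balance, CName}, and the restricted closure of {Balance} across the fragments never reaches {CName}.
OpenDate → Balance is preserved.
Balance, CName, Type → AcctNo, OpenDate is preserved.
CName, OpenDate → BCity, AcctNo is preserved.
Type, Branch → BCity is preserved.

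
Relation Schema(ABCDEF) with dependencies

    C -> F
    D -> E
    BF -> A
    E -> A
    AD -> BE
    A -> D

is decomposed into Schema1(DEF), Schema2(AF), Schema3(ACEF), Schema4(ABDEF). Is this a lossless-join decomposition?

Yes

Chase test. Columns are ABCDEF; row i has aⱼ where attribute j ∈ Schemai, else bᵢⱼ.
Initial tableau (one row per fragment):
  row 1: b11 b12 b13 a4 a5 a6
  row 2: a1 b22 b23 b24 b25 a6
  row 3: a1 b32 a3 b34 a5 a6
  row 4: a1 a2 b43 a4 a5 a6
Rows 1 and 3 agree on E; apply E→A and equate their A entries.
Rows 1 and 4 agree on AD; apply AD→BE and equate their BE entries.
Rows 1 and 2 agree on A; apply A→D and equate their D entries.
Rows 1 and 3 agree on A; apply A→D and equate their D entries.
Rows 1 and 2 agree on D; apply D→E and equate their E entries.
Rows 1 and 2 agree on AD; apply AD→BE and equate their BE entries.
Rows 1 and 3 agree on AD; apply AD→BE and equate their BE entries.
Row 3 is now all distinguished symbols — the join is lossless.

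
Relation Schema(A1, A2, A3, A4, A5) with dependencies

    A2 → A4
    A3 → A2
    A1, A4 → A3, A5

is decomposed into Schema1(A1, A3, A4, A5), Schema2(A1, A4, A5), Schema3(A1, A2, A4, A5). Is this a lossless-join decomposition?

Yes

Chase test. Columns are A1, A2, A3, A4, A5; row i has aⱼ where attribute j ∈ Schemai, else bᵢⱼ.
Initial tableau (one row per fragment):
  row 1: a1 b12 a3 a4 a5
  row 2: a1 b22 b23 a4 a5
  row 3: a1 a2 b33 a4 a5
Rows 1 and 2 agree on A1, A4; apply A1, A4→A3, A5 and equate their A3, A5 entries.
Rows 1 and 3 agree on A1, A4; apply A1, A4→A3, A5 and equate their A3, A5 entries.
Rows 1 and 2 agree on A3; apply A3→A2 and equate their A2 entries.
Rows 1 and 3 agree on A3; apply A3→A2 and equate their A2 entries.
Row 1 is now all distinguished symbols — the join is lossless.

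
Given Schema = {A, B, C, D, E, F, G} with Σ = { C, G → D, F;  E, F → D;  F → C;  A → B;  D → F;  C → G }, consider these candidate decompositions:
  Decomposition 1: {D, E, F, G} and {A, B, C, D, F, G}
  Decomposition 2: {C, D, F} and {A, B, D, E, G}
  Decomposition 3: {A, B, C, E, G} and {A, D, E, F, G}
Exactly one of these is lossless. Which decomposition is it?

Decomposition 2

Decomposition 1: common = {D, F, G}, closure = {C, D, F, G} → lossy.
Decomposition 2: common = {D}, closure = {C, D, F, G} → lossless.
Decomposition 3: common = {A, E, G}, closure = {A, B, E, G} → lossy.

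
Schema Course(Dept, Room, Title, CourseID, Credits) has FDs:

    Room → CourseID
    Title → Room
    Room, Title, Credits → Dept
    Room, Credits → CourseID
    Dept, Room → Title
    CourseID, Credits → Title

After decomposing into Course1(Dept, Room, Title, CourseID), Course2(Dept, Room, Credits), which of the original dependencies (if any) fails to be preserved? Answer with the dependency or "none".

CourseID, Credits → Title

Check CourseID, Credits → Title: no single fragment contains all of {Title, CourseID, Credits}, and the restricted closure of {CourseID, Credits} across the fragments never reaches {Title}.
Room → CourseID is preserved.
Title → Room is preserved.
Room, Title, Credits → Dept is preserved.
Room, Credits → CourseID is preserved.
Dept, Room → Title is preserved.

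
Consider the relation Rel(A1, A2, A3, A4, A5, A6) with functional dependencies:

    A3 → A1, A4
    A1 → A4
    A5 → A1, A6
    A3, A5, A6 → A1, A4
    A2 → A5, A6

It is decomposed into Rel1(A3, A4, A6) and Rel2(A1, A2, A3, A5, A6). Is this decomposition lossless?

Common attributes: Rel1 ∩ Rel2 = {A3, A6}.
Closure of {A3, A6}: A3 → A1, A4 applies, adding A1, A4. So (A3, A6)⁺ = {A1, A3, A4, A6}.
This closure contains every attribute of Rel1, so Rel1 ∩ Rel2 → Rel1. The join is lossless.

Yes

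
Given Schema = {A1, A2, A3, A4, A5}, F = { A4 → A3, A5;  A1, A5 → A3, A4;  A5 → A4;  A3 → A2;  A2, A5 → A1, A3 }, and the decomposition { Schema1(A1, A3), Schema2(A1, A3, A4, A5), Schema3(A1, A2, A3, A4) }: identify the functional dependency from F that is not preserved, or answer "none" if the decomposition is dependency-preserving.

A4 → A3, A5 lies within Schema2.
A1, A5 → A3, A4 lies within Schema2.
A5 → A4 lies within Schema2.
A3 → A2 lies within Schema3.
A2, A5 → A1, A3: restricted closure across fragments reaches A1, A3.
Every dependency is enforceable on the fragments, so the decomposition is dependency-preserving.

none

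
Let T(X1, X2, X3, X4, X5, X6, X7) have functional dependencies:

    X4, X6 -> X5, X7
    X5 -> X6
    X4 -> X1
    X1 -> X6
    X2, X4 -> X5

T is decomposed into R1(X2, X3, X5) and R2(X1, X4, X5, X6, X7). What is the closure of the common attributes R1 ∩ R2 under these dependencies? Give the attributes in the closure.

R1 ∩ R2 = {X5}.
X5 → X6 applies, adding X6
Closure: {X5, X6}.

X5, X6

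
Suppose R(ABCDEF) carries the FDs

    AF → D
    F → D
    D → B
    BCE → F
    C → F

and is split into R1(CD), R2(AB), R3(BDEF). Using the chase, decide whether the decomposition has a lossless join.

Chase test. Columns are ABCDEF; row i has aⱼ where attribute j ∈ Ri, else bᵢⱼ.
Initial tableau (one row per fragment):
  row 1: b11 b12 a3 a4 b15 b16
  row 2: a1 a2 b23 b24 b25 b26
  row 3: b31 a2 b33 a4 a5 a6
Rows 1 and 3 agree on D; apply D→B and equate their B entries.
No row becomes fully distinguished — the join is lossy.

No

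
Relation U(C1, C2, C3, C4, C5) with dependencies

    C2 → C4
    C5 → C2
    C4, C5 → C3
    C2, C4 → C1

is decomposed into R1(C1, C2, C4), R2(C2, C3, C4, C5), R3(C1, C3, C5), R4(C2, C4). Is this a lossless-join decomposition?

Yes

Chase test. Columns are C1, C2, C3, C4, C5; row i has aⱼ where attribute j ∈ Ri, else bᵢⱼ.
Initial tableau (one row per fragment):
  row 1: a1 a2 b13 a4 b15
  row 2: b21 a2 a3 a4 a5
  row 3: a1 b32 a3 b34 a5
  row 4: b41 a2 b43 a4 b45
Rows 2 and 3 agree on C5; apply C5→C2 and equate their C2 entries.
Rows 1 and 2 agree on C2, C4; apply C2, C4→C1 and equate their C1 entries.
Rows 1 and 4 agree on C2, C4; apply C2, C4→C1 and equate their C1 entries.
Rows 1 and 3 agree on C2; apply C2→C4 and equate their C4 entries.
Row 2 is now all distinguished symbols — the join is lossless.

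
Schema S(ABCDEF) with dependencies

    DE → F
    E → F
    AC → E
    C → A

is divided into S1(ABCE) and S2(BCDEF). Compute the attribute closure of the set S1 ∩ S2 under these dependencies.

ABCEF

S1 ∩ S2 = {BCE}.
E → F applies, adding F
C → A applies, adding A
Closure: {ABCEF}.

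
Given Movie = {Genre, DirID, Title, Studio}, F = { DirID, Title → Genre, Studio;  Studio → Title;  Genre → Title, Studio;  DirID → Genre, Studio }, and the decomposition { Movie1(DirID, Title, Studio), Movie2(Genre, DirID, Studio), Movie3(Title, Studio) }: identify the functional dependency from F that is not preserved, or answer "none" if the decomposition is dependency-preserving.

none

DirID, Title → Genre, Studio: restricted closure across fragments reaches Genre, Studio.
Studio → Title lies within Movie1.
Genre → Title, Studio: restricted closure across fragments reaches Title, Studio.
DirID → Genre, Studio lies within Movie2.
Every dependency is enforceable on the fragments, so the decomposition is dependency-preserving.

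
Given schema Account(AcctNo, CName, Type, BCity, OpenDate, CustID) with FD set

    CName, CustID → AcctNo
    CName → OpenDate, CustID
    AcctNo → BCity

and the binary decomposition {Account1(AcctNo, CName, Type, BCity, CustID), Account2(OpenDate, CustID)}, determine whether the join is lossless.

No

Common attributes: Account1 ∩ Account2 = {CustID}.
No dependency enlarges {CustID}, so (CustID)⁺ = {CustID}.
The closure contains neither all of Account1 = {AcctNo, CName, Type, BCity, CustID} nor all of Account2 = {OpenDate, CustID}, so the common attributes are not a superkey of either fragment. The join is lossy.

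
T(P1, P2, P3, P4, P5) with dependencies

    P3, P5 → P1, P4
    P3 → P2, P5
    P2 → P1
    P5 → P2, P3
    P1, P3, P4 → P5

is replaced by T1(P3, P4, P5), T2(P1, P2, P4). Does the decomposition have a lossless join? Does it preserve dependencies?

lossy and not dependency-preserving

Lossless test: (P4)⁺ = {P4}, which is a superkey of neither fragment — lossy.
Dependency preservation: the restricted closure of {P3, P5} across the fragments never reaches {P1, P4}, so P3, P5 → P1, P4 cannot be enforced without a join — not preserved.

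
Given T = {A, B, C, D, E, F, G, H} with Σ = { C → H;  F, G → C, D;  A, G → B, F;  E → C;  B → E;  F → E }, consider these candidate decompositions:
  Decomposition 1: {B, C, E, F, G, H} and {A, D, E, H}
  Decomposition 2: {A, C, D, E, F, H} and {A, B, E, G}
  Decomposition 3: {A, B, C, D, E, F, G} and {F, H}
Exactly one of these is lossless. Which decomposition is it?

Decomposition 3

Decomposition 1: common = {E, H}, closure = {C, E, H} → lossy.
Decomposition 2: common = {A, E}, closure = {A, C, E, H} → lossy.
Decomposition 3: common = {F}, closure = {C, E, F, H} → lossless.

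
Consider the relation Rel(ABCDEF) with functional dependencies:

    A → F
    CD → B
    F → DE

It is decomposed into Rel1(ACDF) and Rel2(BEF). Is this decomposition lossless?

No

Common attributes: Rel1 ∩ Rel2 = {F}.
Closure of {F}: F → DE applies, adding DE. So (F)⁺ = {DEF}.
The closure contains neither all of Rel1 = {ACDF} nor all of Rel2 = {BEF}, so the common attributes are not a superkey of either fragment. The join is lossy.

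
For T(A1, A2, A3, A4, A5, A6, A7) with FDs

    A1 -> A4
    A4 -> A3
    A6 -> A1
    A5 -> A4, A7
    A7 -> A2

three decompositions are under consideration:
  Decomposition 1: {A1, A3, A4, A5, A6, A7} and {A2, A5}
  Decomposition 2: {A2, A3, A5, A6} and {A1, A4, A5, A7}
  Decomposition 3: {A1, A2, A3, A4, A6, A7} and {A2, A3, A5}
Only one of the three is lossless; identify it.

Decomposition 1

Decomposition 1: common = {A5}, closure = {A2, A3, A4, A5, A7} → lossless.
Decomposition 2: common = {A5}, closure = {A2, A3, A4, A5, A7} → lossy.
Decomposition 3: common = {A2, A3}, closure = {A2, A3} → lossy.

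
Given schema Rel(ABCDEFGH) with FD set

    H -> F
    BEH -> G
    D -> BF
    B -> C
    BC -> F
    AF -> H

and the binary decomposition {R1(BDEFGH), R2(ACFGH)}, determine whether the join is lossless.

No

Common attributes: R1 ∩ R2 = {FGH}.
No dependency enlarges {FGH}, so (FGH)⁺ = {FGH}.
The closure contains neither all of R1 = {BDEFGH} nor all of R2 = {ACFGH}, so the common attributes are not a superkey of either fragment. The join is lossy.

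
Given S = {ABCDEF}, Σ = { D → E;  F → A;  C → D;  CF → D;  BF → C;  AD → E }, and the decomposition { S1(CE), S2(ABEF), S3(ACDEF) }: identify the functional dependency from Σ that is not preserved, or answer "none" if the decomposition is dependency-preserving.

BF → C

Check BF → C: no single fragment contains all of {BCF}, and the restricted closure of {BF} across the fragments never reaches {C}.
D → E is preserved.
F → A is preserved.
C → D is preserved.
CF → D is preserved.
AD → E is preserved.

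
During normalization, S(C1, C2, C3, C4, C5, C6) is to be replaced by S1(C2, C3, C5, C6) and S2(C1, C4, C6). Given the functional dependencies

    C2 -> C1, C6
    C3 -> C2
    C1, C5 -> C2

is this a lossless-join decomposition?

Common attributes: S1 ∩ S2 = {C6}.
No dependency enlarges {C6}, so (C6)⁺ = {C6}.
The closure contains neither all of S1 = {C2, C3, C5, C6} nor all of S2 = {C1, C4, C6}, so the common attributes are not a superkey of either fragment. The join is lossy.

No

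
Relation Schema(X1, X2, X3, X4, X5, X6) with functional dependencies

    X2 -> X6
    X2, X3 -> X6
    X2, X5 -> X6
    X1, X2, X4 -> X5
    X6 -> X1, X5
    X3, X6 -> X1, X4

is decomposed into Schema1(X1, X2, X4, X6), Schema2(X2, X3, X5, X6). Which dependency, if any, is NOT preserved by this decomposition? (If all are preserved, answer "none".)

Check X3, X6 → X1, X4: no single fragment contains all of {X1, X3, X4, X6}, and the restricted closure of {X3, X6} across the fragments never reaches {X1, X4}.
X2 → X6 is preserved.
X2, X3 → X6 is preserved.
X2, X5 → X6 is preserved.
X1, X2, X4 → X5 is preserved.
X6 → X1, X5 is preserved.

X3, X6 -> X1, X4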